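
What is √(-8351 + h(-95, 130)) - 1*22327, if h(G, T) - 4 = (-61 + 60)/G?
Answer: -22327 + 2*I*√18832895/95 ≈ -22327.0 + 91.362*I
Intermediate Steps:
h(G, T) = 4 - 1/G (h(G, T) = 4 + (-61 + 60)/G = 4 - 1/G)
√(-8351 + h(-95, 130)) - 1*22327 = √(-8351 + (4 - 1/(-95))) - 1*22327 = √(-8351 + (4 - 1*(-1/95))) - 22327 = √(-8351 + (4 + 1/95)) - 22327 = √(-8351 + 381/95) - 22327 = √(-792964/95) - 22327 = 2*I*√18832895/95 - 22327 = -22327 + 2*I*√18832895/95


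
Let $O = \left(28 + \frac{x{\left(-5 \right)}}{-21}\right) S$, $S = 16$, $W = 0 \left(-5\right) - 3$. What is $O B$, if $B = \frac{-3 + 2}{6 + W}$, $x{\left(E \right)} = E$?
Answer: $- \frac{9488}{63} \approx -150.6$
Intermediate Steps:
$W = -3$ ($W = 0 - 3 = -3$)
$O = \frac{9488}{21}$ ($O = \left(28 - \frac{5}{-21}\right) 16 = \left(28 - - \frac{5}{21}\right) 16 = \left(28 + \frac{5}{21}\right) 16 = \frac{593}{21} \cdot 16 = \frac{9488}{21} \approx 451.81$)
$B = - \frac{1}{3}$ ($B = \frac{-3 + 2}{6 - 3} = - \frac{1}{3} \approx -0.33333$)
$O B = \frac{9488}{21} \left(- \frac{1}{3}\right) = - \frac{9488}{63}$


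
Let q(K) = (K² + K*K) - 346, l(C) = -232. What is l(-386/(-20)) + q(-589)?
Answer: 693264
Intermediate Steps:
q(K) = -346 + 2*K² (q(K) = (K² + K²) - 346 = 2*K² - 346 = -346 + 2*K²)
l(-386/(-20)) + q(-589) = -232 + (-346 + 2*(-589)²) = -232 + (-346 + 2*346921) = -232 + (-346 + 693842) = -232 + 693496 = 693264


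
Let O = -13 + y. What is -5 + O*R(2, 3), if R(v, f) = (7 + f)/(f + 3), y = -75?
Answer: -455/3 ≈ -151.67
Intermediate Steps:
R(v, f) = (7 + f)/(3 + f)
O = -88 (O = -13 - 75 = -88)
-5 + O*R(2, 3) = -5 - 88*(7 + 3)/(3 + 3) = -5 - 88*10/6 = -5 - 44*10/3 = -5 - 88*5/3 = -5 - 440/3 = -455/3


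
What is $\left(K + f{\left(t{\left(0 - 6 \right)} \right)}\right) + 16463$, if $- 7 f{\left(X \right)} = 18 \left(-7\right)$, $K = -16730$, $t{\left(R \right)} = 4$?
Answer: $-249$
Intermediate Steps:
$f{\left(X \right)} = 18$ ($f{\left(X \right)} = - \frac{18 \left(-7\right)}{7} = \left(- \frac{1}{7}\right) \left(-126\right) = 18$)
$\left(K + f{\left(t{\left(0 - 6 \right)} \right)}\right) + 16463 = \left(-16730 + 18\right) + 16463 = -16712 + 16463 = -249$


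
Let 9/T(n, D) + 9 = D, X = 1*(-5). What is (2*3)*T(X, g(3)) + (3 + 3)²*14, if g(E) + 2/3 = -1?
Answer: 7983/16 ≈ 498.94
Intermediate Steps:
X = -5
g(E) = -5/3 (g(E) = -⅔ - 1 = -5/3)
T(n, D) = 9/(-9 + D)
(2*3)*T(X, g(3)) + (3 + 3)²*14 = (2*3)*(9/(-9 - 5/3)) + (3 + 3)²*14 = 6*(9/(-32/3)) + 6²*14 = 6*(9*(-3/32)) + 36*14 = 6*(-27/32) + 504 = -81/16 + 504 = 7983/16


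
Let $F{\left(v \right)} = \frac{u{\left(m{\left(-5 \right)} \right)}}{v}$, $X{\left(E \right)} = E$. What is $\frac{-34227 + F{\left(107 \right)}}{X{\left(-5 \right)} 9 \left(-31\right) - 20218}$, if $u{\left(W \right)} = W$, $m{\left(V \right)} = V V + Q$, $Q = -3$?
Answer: $\frac{523181}{287723} \approx 1.8183$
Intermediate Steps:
$m{\left(V \right)} = -3 + V^{2}$ ($m{\left(V \right)} = V V - 3 = V^{2} - 3 = -3 + V^{2}$)
$F{\left(v \right)} = \frac{22}{v}$ ($F{\left(v \right)} = \frac{-3 + \left(-5\right)^{2}}{v} = \frac{-3 + 25}{v} = \frac{22}{v}$)
$\frac{-34227 + F{\left(107 \right)}}{X{\left(-5 \right)} 9 \left(-31\right) - 20218} = \frac{-34227 + \frac{22}{107}}{\left(-5\right) 9 \left(-31\right) - 20218} = \frac{-34227 + 22 \cdot \frac{1}{107}}{\left(-45\right) \left(-31\right) - 20218} = \frac{-34227 + \frac{22}{107}}{1395 - 20218} = - \frac{3662267}{107 \left(-18823\right)} = \left(- \frac{3662267}{107}\right) \left(- \frac{1}{18823}\right) = \frac{523181}{287723}$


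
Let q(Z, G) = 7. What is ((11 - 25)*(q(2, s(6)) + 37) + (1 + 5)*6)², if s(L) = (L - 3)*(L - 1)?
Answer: 336400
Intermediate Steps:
s(L) = (-1 + L)*(-3 + L) (s(L) = (-3 + L)*(-1 + L) = (-1 + L)*(-3 + L))
((11 - 25)*(q(2, s(6)) + 37) + (1 + 5)*6)² = ((11 - 25)*(7 + 37) + (1 + 5)*6)² = (-14*44 + 6*6)² = (-616 + 36)² = (-580)² = 336400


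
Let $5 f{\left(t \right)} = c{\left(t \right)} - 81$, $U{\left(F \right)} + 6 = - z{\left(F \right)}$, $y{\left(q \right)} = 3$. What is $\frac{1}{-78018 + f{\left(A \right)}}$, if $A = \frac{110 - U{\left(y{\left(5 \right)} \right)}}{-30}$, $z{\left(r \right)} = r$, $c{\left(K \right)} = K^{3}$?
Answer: $- \frac{135000}{10536302159} \approx -1.2813 \cdot 10^{-5}$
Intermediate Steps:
$U{\left(F \right)} = -6 - F$
$A = - \frac{119}{30}$ ($A = \frac{110 - \left(-6 - 3\right)}{-30} = \left(110 - \left(-6 - 3\right)\right) \left(- \frac{1}{30}\right) = \left(110 - -9\right) \left(- \frac{1}{30}\right) = \left(110 + 9\right) \left(- \frac{1}{30}\right) = 119 \left(- \frac{1}{30}\right) = - \frac{119}{30} \approx -3.9667$)
$f{\left(t \right)} = - \frac{81}{5} + \frac{t^{3}}{5}$ ($f{\left(t \right)} = \frac{t^{3} - 81}{5} = \frac{-81 + t^{3}}{5} = - \frac{81}{5} + \frac{t^{3}}{5}$)
$\frac{1}{-78018 + f{\left(A \right)}} = \frac{1}{-78018 - \left(\frac{81}{5} - \frac{\left(- \frac{119}{30}\right)^{3}}{5}\right)} = \frac{1}{-78018 + \left(- \frac{81}{5} + \frac{1}{5} \left(- \frac{1685159}{27000}\right)\right)} = \frac{1}{-78018 - \frac{3872159}{135000}} = \frac{1}{- \frac{10536302159}{135000}} = - \frac{135000}{10536302159}$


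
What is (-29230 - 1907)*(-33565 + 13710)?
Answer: 618225135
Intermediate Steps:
(-29230 - 1907)*(-33565 + 13710) = -31137*(-19855) = 618225135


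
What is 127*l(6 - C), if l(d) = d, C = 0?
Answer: 762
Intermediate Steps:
127*l(6 - C) = 127*(6 - 1*0) = 127*(6 + 0) = 127*6 = 762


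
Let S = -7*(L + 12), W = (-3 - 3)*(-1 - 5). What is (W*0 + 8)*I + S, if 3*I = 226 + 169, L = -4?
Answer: 2992/3 ≈ 997.33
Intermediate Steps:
I = 395/3 (I = (226 + 169)/3 = (⅓)*395 = 395/3 ≈ 131.67)
W = 36 (W = -6*(-6) = 36)
S = -56 (S = -7*(-4 + 12) = -7*8 = -56)
(W*0 + 8)*I + S = (36*0 + 8)*(395/3) - 56 = (0 + 8)*(395/3) - 56 = 8*(395/3) - 56 = 3160/3 - 56 = 2992/3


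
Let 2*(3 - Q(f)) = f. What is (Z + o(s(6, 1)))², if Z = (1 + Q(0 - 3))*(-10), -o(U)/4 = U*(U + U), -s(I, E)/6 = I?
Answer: 108638929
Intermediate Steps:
Q(f) = 3 - f/2
s(I, E) = -6*I
o(U) = -8*U² (o(U) = -4*U*(U + U) = -4*U*2*U = -8*U²)
Z = -55 (Z = (1 + (3 - (0 - 3)/2))*(-10) = (1 + (3 - ½*(-3)))*(-10) = (1 + (3 + 3/2))*(-10) = (1 + 9/2)*(-10) = (11/2)*(-10) = -55)
(Z + o(s(6, 1)))² = (-55 - 8*(-6*6)²)² = (-55 - 8*(-36)²)² = (-55 - 8*1296)² = (-55 - 10368)² = (-10423)² = 108638929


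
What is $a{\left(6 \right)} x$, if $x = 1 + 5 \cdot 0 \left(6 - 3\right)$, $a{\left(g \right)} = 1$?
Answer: $1$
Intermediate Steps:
$x = 1$ ($x = 1 + 0 \cdot 3 = 1 + 0 = 1$)
$a{\left(6 \right)} x = 1 \cdot 1 = 1$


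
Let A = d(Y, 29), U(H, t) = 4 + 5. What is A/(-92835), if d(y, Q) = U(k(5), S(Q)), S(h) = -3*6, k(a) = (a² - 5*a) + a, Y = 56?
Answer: -1/10315 ≈ -9.6946e-5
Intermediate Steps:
k(a) = a² - 4*a
S(h) = -18
U(H, t) = 9
d(y, Q) = 9
A = 9
A/(-92835) = 9/(-92835) = 9*(-1/92835) = -1/10315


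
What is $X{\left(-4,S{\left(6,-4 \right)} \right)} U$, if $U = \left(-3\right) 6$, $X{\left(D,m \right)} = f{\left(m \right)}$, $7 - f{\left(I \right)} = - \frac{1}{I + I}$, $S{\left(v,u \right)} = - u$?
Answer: $- \frac{513}{4} \approx -128.25$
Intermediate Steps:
$f{\left(I \right)} = 7 + \frac{1}{2 I}$ ($f{\left(I \right)} = 7 - - \frac{1}{I + I} = 7 - - \frac{1}{2 I} = 7 + \frac{1}{2 I}$)
$X{\left(D,m \right)} = 7 + \frac{1}{2 m}$
$U = -18$
$X{\left(-4,S{\left(6,-4 \right)} \right)} U = \left(7 + \frac{1}{2 \left(\left(-1\right) \left(-4\right)\right)}\right) \left(-18\right) = \left(7 + \frac{1}{2 \cdot 4}\right) \left(-18\right) = \left(7 + \frac{1}{2} \cdot \frac{1}{4}\right) \left(-18\right) = \left(7 + \frac{1}{8}\right) \left(-18\right) = \frac{57}{8} \left(-18\right) = - \frac{513}{4}$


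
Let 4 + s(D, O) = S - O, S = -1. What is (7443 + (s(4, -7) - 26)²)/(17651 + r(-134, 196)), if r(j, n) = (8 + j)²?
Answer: 8019/33527 ≈ 0.23918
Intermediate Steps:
s(D, O) = -5 - O (s(D, O) = -4 + (-1 - O) = -5 - O)
(7443 + (s(4, -7) - 26)²)/(17651 + r(-134, 196)) = (7443 + ((-5 - 1*(-7)) - 26)²)/(17651 + (8 - 134)²) = (7443 + ((-5 + 7) - 26)²)/(17651 + (-126)²) = (7443 + (2 - 26)²)/(17651 + 15876) = (7443 + (-24)²)/33527 = (7443 + 576)*(1/33527) = 8019*(1/33527) = 8019/33527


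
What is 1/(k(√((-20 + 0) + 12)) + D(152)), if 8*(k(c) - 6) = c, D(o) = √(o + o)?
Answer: 4/(24 + 16*√19 + I*√2) ≈ 0.04266 - 0.00064358*I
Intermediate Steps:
D(o) = √2*√o (D(o) = √(2*o) = √2*√o)
k(c) = 6 + c/8
1/(k(√((-20 + 0) + 12)) + D(152)) = 1/((6 + √((-20 + 0) + 12)/8) + √2*√152) = 1/((6 + √(-20 + 12)/8) + √2*(2*√38)) = 1/((6 + √(-8)/8) + 4*√19) = 1/((6 + (2*I*√2)/8) + 4*√19) = 1/((6 + I*√2/4) + 4*√19) = 1/(6 + 4*√19 + I*√2/4)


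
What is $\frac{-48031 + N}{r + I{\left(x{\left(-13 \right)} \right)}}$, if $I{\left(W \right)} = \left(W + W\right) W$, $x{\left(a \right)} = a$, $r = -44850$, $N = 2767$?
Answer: $\frac{2829}{2782} \approx 1.0169$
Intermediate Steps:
$I{\left(W \right)} = 2 W^{2}$ ($I{\left(W \right)} = 2 W W = 2 W^{2}$)
$\frac{-48031 + N}{r + I{\left(x{\left(-13 \right)} \right)}} = \frac{-48031 + 2767}{-44850 + 2 \left(-13\right)^{2}} = - \frac{45264}{-44850 + 2 \cdot 169} = - \frac{45264}{-44850 + 338} = - \frac{45264}{-44512} = \left(-45264\right) \left(- \frac{1}{44512}\right) = \frac{2829}{2782}$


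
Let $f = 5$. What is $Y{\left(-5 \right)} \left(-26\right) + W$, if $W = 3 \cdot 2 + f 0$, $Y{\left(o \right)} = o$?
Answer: $136$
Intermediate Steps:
$W = 6$ ($W = 3 \cdot 2 + 5 \cdot 0 = 6 + 0 = 6$)
$Y{\left(-5 \right)} \left(-26\right) + W = \left(-5\right) \left(-26\right) + 6 = 130 + 6 = 136$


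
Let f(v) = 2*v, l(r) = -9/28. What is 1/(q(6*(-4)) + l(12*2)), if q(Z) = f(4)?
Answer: 28/215 ≈ 0.13023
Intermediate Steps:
l(r) = -9/28 (l(r) = -9*1/28 = -9/28)
q(Z) = 8 (q(Z) = 2*4 = 8)
1/(q(6*(-4)) + l(12*2)) = 1/(8 - 9/28) = 1/(215/28) = 28/215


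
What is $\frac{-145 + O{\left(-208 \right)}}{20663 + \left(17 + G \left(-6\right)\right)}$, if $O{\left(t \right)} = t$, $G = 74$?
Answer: $- \frac{353}{20236} \approx -0.017444$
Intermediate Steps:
$\frac{-145 + O{\left(-208 \right)}}{20663 + \left(17 + G \left(-6\right)\right)} = \frac{-145 - 208}{20663 + \left(17 + 74 \left(-6\right)\right)} = - \frac{353}{20663 + \left(17 - 444\right)} = - \frac{353}{20663 - 427} = - \frac{353}{20236}$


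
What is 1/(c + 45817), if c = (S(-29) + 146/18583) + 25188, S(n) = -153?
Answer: 18583/1316642862 ≈ 1.4114e-5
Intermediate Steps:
c = 465225551/18583 (c = (-153 + 146/18583) + 25188 = -2843053/18583 + 25188 = 465225551/18583 ≈ 25035.)
1/(c + 45817) = 1/(465225551/18583 + 45817) = 1/(1316642862/18583) = 18583/1316642862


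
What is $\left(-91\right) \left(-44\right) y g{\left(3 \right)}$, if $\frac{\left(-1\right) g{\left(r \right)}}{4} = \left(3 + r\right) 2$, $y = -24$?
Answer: $4612608$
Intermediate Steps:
$g{\left(r \right)} = -24 - 8 r$ ($g{\left(r \right)} = - 4 \left(3 + r\right) 2 = - 4 \left(6 + 2 r\right) = -24 - 8 r$)
$\left(-91\right) \left(-44\right) y g{\left(3 \right)} = \left(-91\right) \left(-44\right) \left(- 24 \left(-24 - 24\right)\right) = 4004 \left(- 24 \left(-24 - 24\right)\right) = 4004 \left(\left(-24\right) \left(-48\right)\right) = 4004 \cdot 1152 = 4612608$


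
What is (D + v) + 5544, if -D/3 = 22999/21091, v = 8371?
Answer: 293412268/21091 ≈ 13912.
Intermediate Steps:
D = -68997/21091 ≈ -3.2714
(D + v) + 5544 = (-68997/21091 + 8371) + 5544 = 176483764/21091 + 5544 = 293412268/21091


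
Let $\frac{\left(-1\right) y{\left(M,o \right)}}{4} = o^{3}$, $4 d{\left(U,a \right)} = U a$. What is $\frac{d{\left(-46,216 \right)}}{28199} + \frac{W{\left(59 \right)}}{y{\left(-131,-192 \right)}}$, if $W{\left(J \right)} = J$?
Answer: $- \frac{70324231427}{798357454848} \approx -0.088086$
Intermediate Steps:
$d{\left(U,a \right)} = \frac{U a}{4}$
$y{\left(M,o \right)} = - 4 o^{3}$
$\frac{d{\left(-46,216 \right)}}{28199} + \frac{W{\left(59 \right)}}{y{\left(-131,-192 \right)}} = \frac{\frac{1}{4} \left(-46\right) 216}{28199} + \frac{59}{\left(-4\right) \left(-192\right)^{3}} = \left(-2484\right) \frac{1}{28199} + \frac{59}{\left(-4\right) \left(-7077888\right)} = - \frac{2484}{28199} + \frac{59}{28311552} = - \frac{70324231427}{798357454848}$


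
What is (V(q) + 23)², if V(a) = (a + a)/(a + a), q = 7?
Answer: 576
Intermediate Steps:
V(a) = 1 (V(a) = (2*a)/((2*a)) = (2*a)*(1/(2*a)) = 1)
(V(q) + 23)² = (1 + 23)² = 24² = 576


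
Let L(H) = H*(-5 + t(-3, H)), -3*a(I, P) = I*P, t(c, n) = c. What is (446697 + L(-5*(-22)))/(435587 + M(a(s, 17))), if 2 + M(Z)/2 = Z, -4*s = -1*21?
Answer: 891634/871047 ≈ 1.0236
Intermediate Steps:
s = 21/4 (s = -(-1)*21/4 = -1/4*(-21) = 21/4 ≈ 5.2500)
a(I, P) = -I*P/3
M(Z) = -4 + 2*Z
L(H) = -8*H (L(H) = H*(-5 - 3) = H*(-8) = -8*H)
(446697 + L(-5*(-22)))/(435587 + M(a(s, 17))) = (446697 - (-40)*(-22))/(435587 + (-4 + 2*(-1/3*21/4*17))) = (446697 - 8*110)/(435587 + (-4 + 2*(-119/4))) = (446697 - 880)/(435587 + (-4 - 119/2)) = 445817/(435587 - 127/2) = 445817/(871047/2) = 445817*(2/871047) = 891634/871047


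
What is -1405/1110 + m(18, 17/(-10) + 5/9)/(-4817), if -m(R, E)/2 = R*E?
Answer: -6813617/5346870 ≈ -1.2743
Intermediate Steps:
m(R, E) = -2*E*R (m(R, E) = -2*R*E = -2*E*R)
-1405/1110 + m(18, 17/(-10) + 5/9)/(-4817) = -1405/1110 - 2*(17/(-10) + 5/9)*18/(-4817) = -1405*1/1110 - 2*(17*(-⅒) + 5*(⅑))*18*(-1/4817) = -281/222 - 2*(-17/10 + 5/9)*18*(-1/4817) = -281/222 - 2*(-103/90)*18*(-1/4817) = -281/222 + (206/5)*(-1/4817) = -281/222 - 206/24085 = -6813617/5346870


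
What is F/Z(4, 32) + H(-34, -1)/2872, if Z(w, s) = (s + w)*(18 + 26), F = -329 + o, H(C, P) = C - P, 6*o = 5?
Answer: -67825/310176 ≈ -0.21867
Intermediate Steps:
o = 5/6 (o = (1/6)*5 = 5/6 ≈ 0.83333)
F = -1969/6 (F = -329 + 5/6 = -1969/6 ≈ -328.17)
Z(w, s) = 44*s + 44*w (Z(w, s) = (s + w)*44 = 44*s + 44*w)
F/Z(4, 32) + H(-34, -1)/2872 = -1969/(6*(44*32 + 44*4)) + (-34 - 1*(-1))/2872 = -1969/(6*(1408 + 176)) + (-34 + 1)*(1/2872) = -1969/6/1584 - 33*1/2872 = -1969/6*1/1584 - 33/2872 = -179/864 - 33/2872 = -67825/310176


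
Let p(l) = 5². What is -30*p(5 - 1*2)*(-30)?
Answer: 22500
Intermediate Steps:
p(l) = 25
-30*p(5 - 1*2)*(-30) = -30*25*(-30) = -750*(-30) = 22500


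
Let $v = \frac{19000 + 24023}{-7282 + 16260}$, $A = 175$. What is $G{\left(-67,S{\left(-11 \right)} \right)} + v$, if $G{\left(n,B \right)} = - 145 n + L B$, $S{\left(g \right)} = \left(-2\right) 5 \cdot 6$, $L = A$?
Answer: $- \frac{7004707}{8978} \approx -780.21$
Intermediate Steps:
$L = 175$
$S{\left(g \right)} = -60$ ($S{\left(g \right)} = \left(-10\right) 6 = -60$)
$G{\left(n,B \right)} = - 145 n + 175 B$
$v = \frac{43023}{8978} \approx 4.792$
$G{\left(-67,S{\left(-11 \right)} \right)} + v = \left(\left(-145\right) \left(-67\right) + 175 \left(-60\right)\right) + \frac{43023}{8978} = \left(9715 - 10500\right) + \frac{43023}{8978} = -785 + \frac{43023}{8978} = - \frac{7004707}{8978}$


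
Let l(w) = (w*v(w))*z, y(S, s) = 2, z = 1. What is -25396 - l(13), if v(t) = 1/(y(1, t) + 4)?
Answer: -152389/6 ≈ -25398.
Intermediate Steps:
v(t) = ⅙ (v(t) = 1/(2 + 4) = 1/6 = ⅙)
l(w) = w/6 (l(w) = (w*(⅙))*1 = (w/6)*1 = w/6)
-25396 - l(13) = -25396 - 13/6 = -152389/6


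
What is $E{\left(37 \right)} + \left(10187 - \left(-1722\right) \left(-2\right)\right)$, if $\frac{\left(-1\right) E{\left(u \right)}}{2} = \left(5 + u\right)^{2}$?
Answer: $3215$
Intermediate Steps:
$E{\left(u \right)} = - 2 \left(5 + u\right)^{2}$
$E{\left(37 \right)} + \left(10187 - \left(-1722\right) \left(-2\right)\right) = - 2 \left(5 + 37\right)^{2} + \left(10187 - \left(-1722\right) \left(-2\right)\right) = - 2 \cdot 42^{2} + \left(10187 - 3444\right) = \left(-2\right) 1764 + \left(10187 - 3444\right) = -3528 + 6743 = 3215$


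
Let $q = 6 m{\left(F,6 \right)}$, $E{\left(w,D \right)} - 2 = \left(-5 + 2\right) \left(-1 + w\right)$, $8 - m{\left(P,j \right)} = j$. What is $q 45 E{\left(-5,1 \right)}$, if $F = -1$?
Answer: $10800$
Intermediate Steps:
$m{\left(P,j \right)} = 8 - j$
$E{\left(w,D \right)} = 5 - 3 w$ ($E{\left(w,D \right)} = 2 + \left(-5 + 2\right) \left(-1 + w\right) = 2 - 3 \left(-1 + w\right) = 2 - \left(-3 + 3 w\right) = 5 - 3 w$)
$q = 12$ ($q = 6 \left(8 - 6\right) = 6 \cdot 2 = 12$)
$q 45 E{\left(-5,1 \right)} = 12 \cdot 45 \left(5 - -15\right) = 540 \left(5 + 15\right) = 540 \cdot 20 = 10800$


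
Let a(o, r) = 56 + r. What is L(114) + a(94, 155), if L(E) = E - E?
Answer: 211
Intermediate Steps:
L(E) = 0
L(114) + a(94, 155) = 0 + (56 + 155) = 0 + 211 = 211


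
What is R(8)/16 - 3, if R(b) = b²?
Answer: 1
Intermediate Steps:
R(8)/16 - 3 = 8²/16 - 3 = (1/16)*64 - 3 = 4 - 3 = 1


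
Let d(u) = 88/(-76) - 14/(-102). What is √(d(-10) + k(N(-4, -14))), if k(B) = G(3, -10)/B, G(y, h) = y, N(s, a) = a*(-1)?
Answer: I*√148398474/13566 ≈ 0.89797*I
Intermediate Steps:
N(s, a) = -a
d(u) = -989/969 (d(u) = 88*(-1/76) - 14*(-1/102) = -22/19 + 7/51 = -989/969)
k(B) = 3/B
√(d(-10) + k(N(-4, -14))) = √(-989/969 + 3/((-1*(-14)))) = √(-989/969 + 3/14) = √(-10939/13566) = I*√148398474/13566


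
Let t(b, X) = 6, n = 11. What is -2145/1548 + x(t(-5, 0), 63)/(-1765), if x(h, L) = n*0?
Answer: -715/516 ≈ -1.3857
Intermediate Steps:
x(h, L) = 0 (x(h, L) = 11*0 = 0)
-2145/1548 + x(t(-5, 0), 63)/(-1765) = -2145/1548 + 0/(-1765) = -2145*1/1548 + 0*(-1/1765) = -715/516 + 0 = -715/516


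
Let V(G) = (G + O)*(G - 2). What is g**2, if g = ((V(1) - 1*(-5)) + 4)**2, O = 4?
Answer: 256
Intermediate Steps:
V(G) = (-2 + G)*(4 + G) (V(G) = (G + 4)*(G - 2) = (4 + G)*(-2 + G) = (-2 + G)*(4 + G))
g = 16 (g = (((-8 + 1**2 + 2*1) - 1*(-5)) + 4)**2 = (((-8 + 1 + 2) + 5) + 4)**2 = ((-5 + 5) + 4)**2 = (0 + 4)**2 = 4**2 = 16)
g**2 = 16**2 = 256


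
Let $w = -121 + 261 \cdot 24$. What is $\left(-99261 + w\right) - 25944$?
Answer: $-119062$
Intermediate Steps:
$w = 6143$ ($w = -121 + 6264 = 6143$)
$\left(-99261 + w\right) - 25944 = \left(-99261 + 6143\right) - 25944 = -93118 - 25944 = -119062$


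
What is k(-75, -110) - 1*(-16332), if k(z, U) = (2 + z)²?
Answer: 21661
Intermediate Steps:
k(-75, -110) - 1*(-16332) = (2 - 75)² - 1*(-16332) = (-73)² + 16332 = 5329 + 16332 = 21661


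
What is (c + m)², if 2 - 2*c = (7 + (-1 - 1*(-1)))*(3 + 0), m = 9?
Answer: ¼ ≈ 0.25000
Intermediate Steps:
c = -19/2 (c = 1 - (7 + (-1 - 1*(-1)))*(3 + 0)/2 = 1 - (7 + (-1 + 1))*3/2 = 1 - (7 + 0)*3/2 = 1 - 7*3/2 = 1 - ½*21 = 1 - 21/2 = -19/2 ≈ -9.5000)
(c + m)² = (-19/2 + 9)² = (-½)² = ¼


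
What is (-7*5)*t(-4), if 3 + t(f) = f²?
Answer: -455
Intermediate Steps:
t(f) = -3 + f²
(-7*5)*t(-4) = (-7*5)*(-3 + (-4)²) = -35*(-3 + 16) = -35*13 = -455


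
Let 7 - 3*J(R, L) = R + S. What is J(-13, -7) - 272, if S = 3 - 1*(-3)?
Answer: -802/3 ≈ -267.33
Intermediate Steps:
S = 6 (S = 3 + 3 = 6)
J(R, L) = 1/3 - R/3 (J(R, L) = 7/3 - (R + 6)/3 = 7/3 - (6 + R)/3 = 7/3 + (-2 - R/3) = 1/3 - R/3)
J(-13, -7) - 272 = (1/3 - 1/3*(-13)) - 272 = (1/3 + 13/3) - 272 = 14/3 - 272 = -802/3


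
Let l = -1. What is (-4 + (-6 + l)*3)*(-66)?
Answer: 1650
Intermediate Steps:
(-4 + (-6 + l)*3)*(-66) = (-4 + (-6 - 1)*3)*(-66) = (-4 - 7*3)*(-66) = (-4 - 21)*(-66) = -25*(-66) = 1650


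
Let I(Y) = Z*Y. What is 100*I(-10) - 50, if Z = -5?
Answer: 4950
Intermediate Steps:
I(Y) = -5*Y
100*I(-10) - 50 = 100*(-5*(-10)) - 50 = 100*50 - 50 = 5000 - 50 = 4950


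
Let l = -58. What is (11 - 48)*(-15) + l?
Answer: 497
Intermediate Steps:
(11 - 48)*(-15) + l = (11 - 48)*(-15) - 58 = -37*(-15) - 58 = 555 - 58 = 497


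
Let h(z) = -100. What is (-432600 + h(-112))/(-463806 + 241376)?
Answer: 43270/22243 ≈ 1.9453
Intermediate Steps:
(-432600 + h(-112))/(-463806 + 241376) = (-432600 - 100)/(-463806 + 241376) = -432700/(-222430) = -432700*(-1/222430) = 43270/22243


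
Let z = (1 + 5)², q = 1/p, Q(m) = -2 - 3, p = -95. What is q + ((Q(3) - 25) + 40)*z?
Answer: 34199/95 ≈ 359.99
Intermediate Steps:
Q(m) = -5
q = -1/95 (q = 1/(-95) = -1/95 ≈ -0.010526)
z = 36 (z = 6² = 36)
q + ((Q(3) - 25) + 40)*z = -1/95 + ((-5 - 25) + 40)*36 = -1/95 + (-30 + 40)*36 = -1/95 + 10*36 = -1/95 + 360 = 34199/95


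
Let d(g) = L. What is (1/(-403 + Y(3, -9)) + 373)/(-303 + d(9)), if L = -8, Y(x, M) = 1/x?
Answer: -450581/375688 ≈ -1.1993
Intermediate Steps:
d(g) = -8
(1/(-403 + Y(3, -9)) + 373)/(-303 + d(9)) = (1/(-403 + 1/3) + 373)/(-303 - 8) = (1/(-403 + ⅓) + 373)/(-311) = (1/(-1208/3) + 373)*(-1/311) = (-3/1208 + 373)*(-1/311) = (450581/1208)*(-1/311) = -450581/375688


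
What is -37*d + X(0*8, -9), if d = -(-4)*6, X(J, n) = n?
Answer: -897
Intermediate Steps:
d = 24 (d = -4*(-6) = 24)
-37*d + X(0*8, -9) = -37*24 - 9 = -888 - 9 = -897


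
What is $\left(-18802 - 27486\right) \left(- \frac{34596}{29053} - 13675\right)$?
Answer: $\frac{18391813364848}{29053} \approx 6.3304 \cdot 10^{8}$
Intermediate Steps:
$\left(-18802 - 27486\right) \left(- \frac{34596}{29053} - 13675\right) = - 46288 \left(\left(-34596\right) \frac{1}{29053} - 13675\right) = - 46288 \left(- \frac{34596}{29053} - 13675\right) = \left(-46288\right) \left(- \frac{397334371}{29053}\right) = \frac{18391813364848}{29053}$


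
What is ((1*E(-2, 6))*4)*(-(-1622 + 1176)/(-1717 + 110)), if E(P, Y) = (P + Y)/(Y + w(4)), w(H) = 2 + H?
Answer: -1784/4821 ≈ -0.37005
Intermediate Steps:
E(P, Y) = (P + Y)/(6 + Y) (E(P, Y) = (P + Y)/(Y + (2 + 4)) = (P + Y)/(Y + 6) = (P + Y)/(6 + Y))
((1*E(-2, 6))*4)*(-(-1622 + 1176)/(-1717 + 110)) = ((1*((-2 + 6)/(6 + 6)))*4)*(-(-1622 + 1176)/(-1717 + 110)) = ((1*(4/12))*4)*(-(-446)/(-1607)) = ((1*((1/12)*4))*4)*(-(-446)*(-1)/1607) = ((1*(1/3))*4)*(-1*446/1607) = ((1/3)*4)*(-446/1607) = (4/3)*(-446/1607) = -1784/4821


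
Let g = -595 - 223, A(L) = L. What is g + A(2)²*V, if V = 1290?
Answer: 4342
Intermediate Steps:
g = -818
g + A(2)²*V = -818 + 2²*1290 = -818 + 4*1290 = -818 + 5160 = 4342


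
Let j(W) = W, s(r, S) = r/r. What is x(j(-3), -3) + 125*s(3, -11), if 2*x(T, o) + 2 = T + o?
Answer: 121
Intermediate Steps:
s(r, S) = 1
x(T, o) = -1 + T/2 + o/2 (x(T, o) = -1 + (T + o)/2 = -1 + (T/2 + o/2) = -1 + T/2 + o/2)
x(j(-3), -3) + 125*s(3, -11) = (-1 + (½)*(-3) + (½)*(-3)) + 125*1 = (-1 - 3/2 - 3/2) + 125 = -4 + 125 = 121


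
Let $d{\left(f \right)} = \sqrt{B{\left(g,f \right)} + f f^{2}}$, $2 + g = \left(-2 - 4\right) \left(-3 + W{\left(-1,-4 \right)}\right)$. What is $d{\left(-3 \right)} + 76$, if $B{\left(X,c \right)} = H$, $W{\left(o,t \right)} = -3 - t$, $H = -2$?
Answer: $76 + i \sqrt{29} \approx 76.0 + 5.3852 i$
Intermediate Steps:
$g = 10$ ($g = -2 + \left(-2 - 4\right) \left(-3 - -1\right) = -2 - 6 \left(-3 + \left(-3 + 4\right)\right) = -2 - 6 \left(-3 + 1\right) = -2 - -12 = -2 + 12 = 10$)
$B{\left(X,c \right)} = -2$
$d{\left(f \right)} = \sqrt{-2 + f^{3}}$ ($d{\left(f \right)} = \sqrt{-2 + f f^{2}} = \sqrt{-2 + f^{3}}$)
$d{\left(-3 \right)} + 76 = \sqrt{-2 + \left(-3\right)^{3}} + 76 = \sqrt{-2 - 27} + 76 = \sqrt{-29} + 76 = i \sqrt{29} + 76 = 76 + i \sqrt{29}$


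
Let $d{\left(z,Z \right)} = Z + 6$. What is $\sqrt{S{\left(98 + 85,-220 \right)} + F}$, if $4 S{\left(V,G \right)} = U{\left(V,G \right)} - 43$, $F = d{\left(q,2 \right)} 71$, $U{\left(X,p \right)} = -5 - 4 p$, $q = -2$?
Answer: $2 \sqrt{194} \approx 27.857$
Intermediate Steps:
$d{\left(z,Z \right)} = 6 + Z$
$F = 568$ ($F = \left(6 + 2\right) 71 = 8 \cdot 71 = 568$)
$S{\left(V,G \right)} = -12 - G$ ($S{\left(V,G \right)} = \frac{\left(-5 - 4 G\right) - 43}{4} = \frac{-48 - 4 G}{4} = -12 - G$)
$\sqrt{S{\left(98 + 85,-220 \right)} + F} = \sqrt{\left(-12 - -220\right) + 568} = \sqrt{\left(-12 + 220\right) + 568} = \sqrt{208 + 568} = \sqrt{776} = 2 \sqrt{194}$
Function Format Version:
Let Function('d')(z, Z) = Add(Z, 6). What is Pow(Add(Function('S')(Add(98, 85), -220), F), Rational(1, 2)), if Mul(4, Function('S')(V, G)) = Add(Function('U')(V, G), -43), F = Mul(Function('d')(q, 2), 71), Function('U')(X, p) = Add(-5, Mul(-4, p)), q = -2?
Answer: Mul(2, Pow(194, Rational(1, 2))) ≈ 27.857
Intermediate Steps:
Function('d')(z, Z) = Add(6, Z)
F = 568 (F = Mul(Add(6, 2), 71) = Mul(8, 71) = 568)
Function('S')(V, G) = Add(-12, Mul(-1, G)) (Function('S')(V, G) = Mul(Rational(1, 4), Add(Add(-5, Mul(-4, G)), -43)) = Mul(Rational(1, 4), Add(-48, Mul(-4, G))) = Add(-12, Mul(-1, G)))
Pow(Add(Function('S')(Add(98, 85), -220), F), Rational(1, 2)) = Pow(Add(Add(-12, Mul(-1, -220)), 568), Rational(1, 2)) = Pow(Add(Add(-12, 220), 568), Rational(1, 2)) = Pow(Add(208, 568), Rational(1, 2)) = Pow(776, Rational(1, 2)) = Mul(2, Pow(194, Rational(1, 2)))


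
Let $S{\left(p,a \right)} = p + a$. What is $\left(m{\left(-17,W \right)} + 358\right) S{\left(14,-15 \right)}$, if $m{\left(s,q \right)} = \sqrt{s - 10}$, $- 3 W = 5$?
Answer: $-358 - 3 i \sqrt{3} \approx -358.0 - 5.1962 i$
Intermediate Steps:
$W = - \frac{5}{3}$ ($W = \left(- \frac{1}{3}\right) 5 = - \frac{5}{3} \approx -1.6667$)
$m{\left(s,q \right)} = \sqrt{-10 + s}$
$S{\left(p,a \right)} = a + p$
$\left(m{\left(-17,W \right)} + 358\right) S{\left(14,-15 \right)} = \left(\sqrt{-10 - 17} + 358\right) \left(-15 + 14\right) = \left(\sqrt{-27} + 358\right) \left(-1\right) = \left(3 i \sqrt{3} + 358\right) \left(-1\right) = \left(358 + 3 i \sqrt{3}\right) \left(-1\right) = -358 - 3 i \sqrt{3}$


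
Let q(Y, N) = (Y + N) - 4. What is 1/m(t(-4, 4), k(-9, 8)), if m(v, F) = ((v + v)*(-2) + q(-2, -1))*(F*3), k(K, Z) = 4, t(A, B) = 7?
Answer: -1/420 ≈ -0.0023810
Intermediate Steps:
q(Y, N) = -4 + N + Y (q(Y, N) = (N + Y) - 4 = -4 + N + Y)
m(v, F) = 3*F*(-7 - 4*v) (m(v, F) = ((v + v)*(-2) + (-4 - 1 - 2))*(F*3) = ((2*v)*(-2) - 7)*(3*F) = (-4*v - 7)*(3*F) = (-7 - 4*v)*(3*F) = 3*F*(-7 - 4*v))
1/m(t(-4, 4), k(-9, 8)) = 1/(-3*4*(7 + 4*7)) = 1/(-3*4*(7 + 28)) = 1/(-3*4*35) = 1/(-420) = -1/420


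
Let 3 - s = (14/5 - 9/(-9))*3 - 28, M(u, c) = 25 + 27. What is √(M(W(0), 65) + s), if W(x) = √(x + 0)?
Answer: √1790/5 ≈ 8.4617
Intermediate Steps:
W(x) = √x
M(u, c) = 52
s = 98/5 (s = 3 - ((14/5 - 9/(-9))*3 - 28) = 3 - ((14*(⅕) - 9*(-⅑))*3 - 28) = 3 - ((14/5 + 1)*3 - 28) = 3 - ((19/5)*3 - 28) = 3 - (57/5 - 28) = 3 - 1*(-83/5) = 3 + 83/5 = 98/5 ≈ 19.600)
√(M(W(0), 65) + s) = √(52 + 98/5) = √(358/5) = √1790/5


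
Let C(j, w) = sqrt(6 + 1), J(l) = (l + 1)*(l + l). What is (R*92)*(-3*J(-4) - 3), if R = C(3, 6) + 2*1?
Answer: -13800 - 6900*sqrt(7) ≈ -32056.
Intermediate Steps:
J(l) = 2*l*(1 + l) (J(l) = (1 + l)*(2*l) = 2*l*(1 + l))
C(j, w) = sqrt(7)
R = 2 + sqrt(7) (R = sqrt(7) + 2*1 = sqrt(7) + 2 = 2 + sqrt(7) ≈ 4.6458)
(R*92)*(-3*J(-4) - 3) = ((2 + sqrt(7))*92)*(-6*(-4)*(1 - 4) - 3) = (184 + 92*sqrt(7))*(-6*(-4)*(-3) - 3) = (184 + 92*sqrt(7))*(-3*24 - 3) = (184 + 92*sqrt(7))*(-72 - 3) = (184 + 92*sqrt(7))*(-75) = -13800 - 6900*sqrt(7)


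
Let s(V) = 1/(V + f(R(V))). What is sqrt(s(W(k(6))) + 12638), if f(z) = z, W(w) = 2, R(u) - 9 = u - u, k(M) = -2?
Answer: sqrt(1529209)/11 ≈ 112.42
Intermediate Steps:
R(u) = 9 (R(u) = 9 + (u - u) = 9 + 0 = 9)
s(V) = 1/(9 + V) (s(V) = 1/(V + 9) = 1/(9 + V))
sqrt(s(W(k(6))) + 12638) = sqrt(1/(9 + 2) + 12638) = sqrt(1/11 + 12638) = sqrt(139019/11) = sqrt(1529209)/11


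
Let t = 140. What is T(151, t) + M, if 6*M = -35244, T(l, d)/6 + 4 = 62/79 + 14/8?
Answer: -929481/158 ≈ -5882.8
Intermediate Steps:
T(l, d) = -1389/158 (T(l, d) = -24 + 6*(62/79 + 14/8) = -24 + 6*(62*(1/79) + 14*(1/8)) = -24 + 6*(62/79 + 7/4) = -24 + 6*(801/316) = -24 + 2403/158 = -1389/158)
M = -5874 (M = (1/6)*(-35244) = -5874)
T(151, t) + M = -1389/158 - 5874 = -929481/158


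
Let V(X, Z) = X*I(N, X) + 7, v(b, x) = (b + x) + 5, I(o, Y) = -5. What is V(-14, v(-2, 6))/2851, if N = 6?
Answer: 77/2851 ≈ 0.027008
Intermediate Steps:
v(b, x) = 5 + b + x
V(X, Z) = 7 - 5*X (V(X, Z) = X*(-5) + 7 = -5*X + 7 = 7 - 5*X)
V(-14, v(-2, 6))/2851 = (7 - 5*(-14))/2851 = (7 + 70)/2851 = (1/2851)*77 = 77/2851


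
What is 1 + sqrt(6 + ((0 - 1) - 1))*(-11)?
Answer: -21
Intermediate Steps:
1 + sqrt(6 + ((0 - 1) - 1))*(-11) = 1 + sqrt(6 + (-1 - 1))*(-11) = 1 + sqrt(6 - 2)*(-11) = 1 + sqrt(4)*(-11) = 1 + 2*(-11) = 1 - 22 = -21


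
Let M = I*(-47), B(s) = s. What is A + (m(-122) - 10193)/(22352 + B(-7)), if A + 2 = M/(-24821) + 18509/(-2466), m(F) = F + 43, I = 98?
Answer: -13375901604817/1367705854170 ≈ -9.7798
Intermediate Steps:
m(F) = 43 + F
M = -4606 (M = 98*(-47) = -4606)
A = -570470665/61208586 (A = -2 + (-4606/(-24821) + 18509/(-2466)) = -2 + (-4606*(-1/24821) + 18509*(-1/2466)) = -2 + (4606/24821 - 18509/2466) = -2 - 448053493/61208586 = -570470665/61208586 ≈ -9.3201)
A + (m(-122) - 10193)/(22352 + B(-7)) = -570470665/61208586 + ((43 - 122) - 10193)/(22352 - 7) = -570470665/61208586 + (-79 - 10193)/22345 = -570470665/61208586 - 10272*1/22345 = -570470665/61208586 - 10272/22345 = -13375901604817/1367705854170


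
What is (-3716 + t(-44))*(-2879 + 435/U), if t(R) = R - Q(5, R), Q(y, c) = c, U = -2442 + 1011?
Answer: 5103658448/477 ≈ 1.0699e+7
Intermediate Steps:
U = -1431
t(R) = 0 (t(R) = R - R = 0)
(-3716 + t(-44))*(-2879 + 435/U) = (-3716 + 0)*(-2879 + 435/(-1431)) = -3716*(-2879 + 435*(-1/1431)) = -3716*(-2879 - 145/477) = -3716*(-1373428/477) = 5103658448/477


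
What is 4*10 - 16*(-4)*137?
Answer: 8808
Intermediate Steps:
4*10 - 16*(-4)*137 = 40 + 64*137 = 40 + 8768 = 8808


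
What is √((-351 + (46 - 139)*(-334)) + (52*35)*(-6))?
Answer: 3*√2199 ≈ 140.68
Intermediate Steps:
√((-351 + (46 - 139)*(-334)) + (52*35)*(-6)) = √((-351 - 93*(-334)) + 1820*(-6)) = √((-351 + 31062) - 10920) = √(30711 - 10920) = √19791 = 3*√2199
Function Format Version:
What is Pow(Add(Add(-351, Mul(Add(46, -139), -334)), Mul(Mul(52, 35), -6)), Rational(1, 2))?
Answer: Mul(3, Pow(2199, Rational(1, 2))) ≈ 140.68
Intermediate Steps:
Pow(Add(Add(-351, Mul(Add(46, -139), -334)), Mul(Mul(52, 35), -6)), Rational(1, 2)) = Pow(Add(Add(-351, Mul(-93, -334)), Mul(1820, -6)), Rational(1, 2)) = Pow(Add(Add(-351, 31062), -10920), Rational(1, 2)) = Pow(Add(30711, -10920), Rational(1, 2)) = Pow(19791, Rational(1, 2)) = Mul(3, Pow(2199, Rational(1, 2)))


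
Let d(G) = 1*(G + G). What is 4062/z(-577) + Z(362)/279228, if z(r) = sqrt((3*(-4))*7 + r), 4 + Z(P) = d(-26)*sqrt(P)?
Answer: -1/69807 - 13*sqrt(362)/69807 - 4062*I*sqrt(661)/661 ≈ -0.0035575 - 157.99*I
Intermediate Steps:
d(G) = 2*G (d(G) = 1*(2*G) = 2*G)
Z(P) = -4 - 52*sqrt(P) (Z(P) = -4 + (2*(-26))*sqrt(P) = -4 - 52*sqrt(P))
z(r) = sqrt(-84 + r) (z(r) = sqrt(-12*7 + r) = sqrt(-84 + r))
4062/z(-577) + Z(362)/279228 = 4062/(sqrt(-84 - 577)) + (-4 - 52*sqrt(362))/279228 = 4062/(sqrt(-661)) + (-4 - 52*sqrt(362))*(1/279228) = 4062/((I*sqrt(661))) + (-1/69807 - 13*sqrt(362)/69807) = 4062*(-I*sqrt(661)/661) + (-1/69807 - 13*sqrt(362)/69807) = -4062*I*sqrt(661)/661 + (-1/69807 - 13*sqrt(362)/69807) = -1/69807 - 13*sqrt(362)/69807 - 4062*I*sqrt(661)/661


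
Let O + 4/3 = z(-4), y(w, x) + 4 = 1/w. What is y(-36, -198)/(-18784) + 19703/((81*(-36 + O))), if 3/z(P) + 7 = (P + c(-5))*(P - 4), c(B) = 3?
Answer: -1480359803/208953216 ≈ -7.0846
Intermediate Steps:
y(w, x) = -4 + 1/w
z(P) = 3/(-7 + (-4 + P)*(3 + P)) (z(P) = 3/(-7 + (P + 3)*(P - 4)) = 3/(-7 + (3 + P)*(-4 + P)) = 3/(-7 + (-4 + P)*(3 + P)))
O = 5/3 (O = -4/3 + 3/(-19 + (-4)**2 - 1*(-4)) = -4/3 + 3/(-19 + 16 + 4) = -4/3 + 3/1 = -4/3 + 3*1 = -4/3 + 3 = 5/3 ≈ 1.6667)
y(-36, -198)/(-18784) + 19703/((81*(-36 + O))) = (-4 + 1/(-36))/(-18784) + 19703/((81*(-36 + 5/3))) = (-4 - 1/36)*(-1/18784) + 19703/((81*(-103/3))) = -145/36*(-1/18784) + 19703/(-2781) = 145/676224 + 19703*(-1/2781) = 145/676224 - 19703/2781 = -1480359803/208953216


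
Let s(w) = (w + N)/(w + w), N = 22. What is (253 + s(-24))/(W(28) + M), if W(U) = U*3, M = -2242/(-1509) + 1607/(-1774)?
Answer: 2709535753/905669956 ≈ 2.9917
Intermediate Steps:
M = 1552345/2676966 (M = -2242*(-1/1509) + 1607*(-1/1774) = 2242/1509 - 1607/1774 = 1552345/2676966 ≈ 0.57989)
W(U) = 3*U
s(w) = (22 + w)/(2*w) (s(w) = (w + 22)/(w + w) = (22 + w)/((2*w)) = (22 + w)*(1/(2*w)) = (22 + w)/(2*w))
(253 + s(-24))/(W(28) + M) = (253 + (1/2)*(22 - 24)/(-24))/(3*28 + 1552345/2676966) = (253 + (1/2)*(-1/24)*(-2))/(84 + 1552345/2676966) = (253 + 1/24)/(226417489/2676966) = (6073/24)*(2676966/226417489) = 2709535753/905669956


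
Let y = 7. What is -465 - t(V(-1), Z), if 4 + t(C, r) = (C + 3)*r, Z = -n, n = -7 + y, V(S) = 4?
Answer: -461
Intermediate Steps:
n = 0 (n = -7 + 7 = 0)
Z = 0 (Z = -1*0 = 0)
t(C, r) = -4 + r*(3 + C) (t(C, r) = -4 + (C + 3)*r = -4 + (3 + C)*r = -4 + r*(3 + C))
-465 - t(V(-1), Z) = -465 - (-4 + 3*0 + 4*0) = -465 - (-4 + 0 + 0) = -465 - 1*(-4) = -465 + 4 = -461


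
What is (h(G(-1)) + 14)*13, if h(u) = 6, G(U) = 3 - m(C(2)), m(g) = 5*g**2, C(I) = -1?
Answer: 260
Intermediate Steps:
G(U) = -2 (G(U) = 3 - 5*(-1)**2 = 3 - 5 = -2)
(h(G(-1)) + 14)*13 = (6 + 14)*13 = 20*13 = 260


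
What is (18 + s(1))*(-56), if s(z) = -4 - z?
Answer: -728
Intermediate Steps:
(18 + s(1))*(-56) = (18 + (-4 - 1*1))*(-56) = (18 + (-4 - 1))*(-56) = (18 - 5)*(-56) = 13*(-56) = -728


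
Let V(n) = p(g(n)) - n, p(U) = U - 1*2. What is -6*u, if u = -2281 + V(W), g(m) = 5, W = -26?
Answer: 13512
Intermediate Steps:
p(U) = -2 + U (p(U) = U - 2 = -2 + U)
V(n) = 3 - n (V(n) = (-2 + 5) - n = 3 - n)
u = -2252 (u = -2281 + (3 - 1*(-26)) = -2281 + (3 + 26) = -2281 + 29 = -2252)
-6*u = -6*(-2252) = 13512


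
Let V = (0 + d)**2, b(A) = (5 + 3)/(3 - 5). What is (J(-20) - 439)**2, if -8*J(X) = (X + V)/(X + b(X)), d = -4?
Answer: 444071329/2304 ≈ 1.9274e+5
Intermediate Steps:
b(A) = -4 (b(A) = 8/(-2) = 8*(-1/2) = -4)
V = 16 (V = (0 - 4)**2 = (-4)**2 = 16)
J(X) = -(16 + X)/(8*(-4 + X)) (J(X) = -(X + 16)/(8*(X - 4)) = -(16 + X)/(8*(-4 + X)))
(J(-20) - 439)**2 = ((-16 - 1*(-20))/(8*(-4 - 20)) - 439)**2 = ((1/8)*(-16 + 20)/(-24) - 439)**2 = ((1/8)*(-1/24)*4 - 439)**2 = (-1/48 - 439)**2 = (-21073/48)**2 = 444071329/2304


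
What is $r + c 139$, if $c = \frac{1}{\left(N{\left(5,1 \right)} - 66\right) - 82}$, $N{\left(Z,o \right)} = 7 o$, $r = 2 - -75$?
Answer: $\frac{10718}{141} \approx 76.014$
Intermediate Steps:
$r = 77$ ($r = 2 + 75 = 77$)
$c = - \frac{1}{141}$ ($c = \frac{1}{\left(7 \cdot 1 - 66\right) - 82} = \frac{1}{\left(7 - 66\right) - 82} = \frac{1}{-59 - 82} = \frac{1}{-141} = - \frac{1}{141} \approx -0.0070922$)
$r + c 139 = 77 - \frac{139}{141} = \frac{10718}{141}$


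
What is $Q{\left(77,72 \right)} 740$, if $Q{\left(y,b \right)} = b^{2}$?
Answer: $3836160$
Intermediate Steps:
$Q{\left(77,72 \right)} 740 = 72^{2} \cdot 740 = 5184 \cdot 740 = 3836160$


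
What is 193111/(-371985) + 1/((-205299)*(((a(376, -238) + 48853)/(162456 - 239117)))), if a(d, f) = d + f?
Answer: -647414646020738/1247117321299455 ≈ -0.51913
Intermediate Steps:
193111/(-371985) + 1/((-205299)*(((a(376, -238) + 48853)/(162456 - 239117)))) = 193111/(-371985) + 1/((-205299)*((((376 - 238) + 48853)/(162456 - 239117)))) = 193111*(-1/371985) - (-76661/(138 + 48853))/205299 = -193111/371985 - 1/(205299*(48991*(-1/76661))) = -193111/371985 - 1/(205299*(-48991/76661)) = -193111/371985 - 1/205299*(-76661/48991) = -193111/371985 + 76661/10057803309 = -647414646020738/1247117321299455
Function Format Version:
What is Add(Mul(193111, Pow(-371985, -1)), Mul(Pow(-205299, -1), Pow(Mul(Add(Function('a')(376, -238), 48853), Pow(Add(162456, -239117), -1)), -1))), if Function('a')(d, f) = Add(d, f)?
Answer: Rational(-647414646020738, 1247117321299455) ≈ -0.51913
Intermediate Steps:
Add(Mul(193111, Pow(-371985, -1)), Mul(Pow(-205299, -1), Pow(Mul(Add(Function('a')(376, -238), 48853), Pow(Add(162456, -239117), -1)), -1))) = Add(Mul(193111, Pow(-371985, -1)), Mul(Pow(-205299, -1), Pow(Mul(Add(Add(376, -238), 48853), Pow(Add(162456, -239117), -1)), -1))) = Add(Mul(193111, Rational(-1, 371985)), Mul(Rational(-1, 205299), Pow(Mul(Add(138, 48853), Pow(-76661, -1)), -1))) = Add(Rational(-193111, 371985), Mul(Rational(-1, 205299), Pow(Mul(48991, Rational(-1, 76661)), -1))) = Add(Rational(-193111, 371985), Mul(Rational(-1, 205299), Pow(Rational(-48991, 76661), -1))) = Add(Rational(-193111, 371985), Mul(Rational(-1, 205299), Rational(-76661, 48991))) = Add(Rational(-193111, 371985), Rational(76661, 10057803309)) = Rational(-647414646020738, 1247117321299455)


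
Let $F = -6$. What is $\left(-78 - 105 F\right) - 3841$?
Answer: $-3289$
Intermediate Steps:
$\left(-78 - 105 F\right) - 3841 = \left(-78 - -630\right) - 3841 = \left(-78 + 630\right) - 3841 = 552 - 3841 = -3289$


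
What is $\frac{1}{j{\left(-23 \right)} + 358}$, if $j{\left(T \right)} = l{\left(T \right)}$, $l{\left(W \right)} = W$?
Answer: $\frac{1}{335} \approx 0.0029851$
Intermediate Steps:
$j{\left(T \right)} = T$
$\frac{1}{j{\left(-23 \right)} + 358} = \frac{1}{-23 + 358} = \frac{1}{335}$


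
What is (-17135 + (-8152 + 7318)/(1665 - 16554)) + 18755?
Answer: 8040338/4963 ≈ 1620.1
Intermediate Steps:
(-17135 + (-8152 + 7318)/(1665 - 16554)) + 18755 = (-17135 - 834/(-14889)) + 18755 = (-17135 - 834*(-1/14889)) + 18755 = (-17135 + 278/4963) + 18755 = -85040727/4963 + 18755 = 8040338/4963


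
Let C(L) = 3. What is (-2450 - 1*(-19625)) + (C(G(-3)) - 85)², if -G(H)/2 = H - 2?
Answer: 23899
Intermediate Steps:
G(H) = 4 - 2*H (G(H) = -2*(H - 2) = -2*(-2 + H) = 4 - 2*H)
(-2450 - 1*(-19625)) + (C(G(-3)) - 85)² = (-2450 - 1*(-19625)) + (3 - 85)² = (-2450 + 19625) + (-82)² = 17175 + 6724 = 23899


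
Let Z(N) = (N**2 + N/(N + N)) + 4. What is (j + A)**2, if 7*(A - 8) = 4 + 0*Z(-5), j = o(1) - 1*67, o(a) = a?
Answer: 161604/49 ≈ 3298.0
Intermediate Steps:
Z(N) = 9/2 + N**2 (Z(N) = (N**2 + N/((2*N))) + 4 = (N**2 + (1/(2*N))*N) + 4 = (N**2 + 1/2) + 4 = (1/2 + N**2) + 4 = 9/2 + N**2)
j = -66 (j = 1 - 1*67 = 1 - 67 = -66)
A = 60/7 (A = 8 + (4 + 0*(9/2 + (-5)**2))/7 = 8 + (4 + 0*(9/2 + 25))/7 = 8 + (4 + 0*(59/2))/7 = 8 + (4 + 0)/7 = 8 + (1/7)*4 = 8 + 4/7 = 60/7 ≈ 8.5714)
(j + A)**2 = (-66 + 60/7)**2 = (-402/7)**2 = 161604/49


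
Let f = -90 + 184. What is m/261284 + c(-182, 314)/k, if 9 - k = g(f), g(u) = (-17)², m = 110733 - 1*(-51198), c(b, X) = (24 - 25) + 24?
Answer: 9832787/18289880 ≈ 0.53761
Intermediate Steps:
c(b, X) = 23 (c(b, X) = -1 + 24 = 23)
m = 161931 (m = 110733 + 51198 = 161931)
f = 94
g(u) = 289
k = -280 (k = 9 - 1*289 = 9 - 289 = -280)
m/261284 + c(-182, 314)/k = 161931/261284 + 23/(-280) = 161931*(1/261284) + 23*(-1/280) = 161931/261284 - 23/280 = 9832787/18289880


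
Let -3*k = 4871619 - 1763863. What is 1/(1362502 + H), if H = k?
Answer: 3/979750 ≈ 3.0620e-6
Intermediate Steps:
k = -3107756/3 (k = -(4871619 - 1763863)/3 = -1/3*3107756 = -3107756/3 ≈ -1.0359e+6)
H = -3107756/3 ≈ -1.0359e+6
1/(1362502 + H) = 1/(1362502 - 3107756/3) = 1/(979750/3) = 3/979750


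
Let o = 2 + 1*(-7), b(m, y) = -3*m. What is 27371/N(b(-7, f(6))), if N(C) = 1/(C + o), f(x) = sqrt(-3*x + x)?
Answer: 437936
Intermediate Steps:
f(x) = sqrt(2)*sqrt(-x) (f(x) = sqrt(-2*x) = sqrt(2)*sqrt(-x))
o = -5 (o = 2 - 7 = -5)
N(C) = 1/(-5 + C) (N(C) = 1/(C - 5) = 1/(-5 + C))
27371/N(b(-7, f(6))) = 27371/(1/(-5 - 3*(-7))) = 27371/(1/(-5 + 21)) = 27371/(1/16) = 27371*16 = 437936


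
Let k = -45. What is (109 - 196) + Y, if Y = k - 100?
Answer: -232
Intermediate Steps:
Y = -145 (Y = -45 - 100 = -145)
(109 - 196) + Y = (109 - 196) - 145 = -87 - 145 = -232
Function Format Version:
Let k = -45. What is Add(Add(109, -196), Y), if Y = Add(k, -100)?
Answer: -232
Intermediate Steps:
Y = -145 (Y = Add(-45, -100) = -145)
Add(Add(109, -196), Y) = Add(Add(109, -196), -145) = Add(-87, -145) = -232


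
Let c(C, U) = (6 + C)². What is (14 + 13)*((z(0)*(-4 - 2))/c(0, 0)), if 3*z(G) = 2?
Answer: -3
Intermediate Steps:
z(G) = ⅔ (z(G) = (⅓)*2 = ⅔)
(14 + 13)*((z(0)*(-4 - 2))/c(0, 0)) = (14 + 13)*((2*(-4 - 2)/3)/((6 + 0)²)) = 27*(((⅔)*(-6))/(6²)) = 27*(-4/36) = 27*(-4*1/36) = 27*(-⅑) = -3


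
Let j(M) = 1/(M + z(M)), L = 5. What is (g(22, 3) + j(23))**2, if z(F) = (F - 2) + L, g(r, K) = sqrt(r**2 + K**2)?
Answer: 1183694/2401 + 2*sqrt(493)/49 ≈ 493.91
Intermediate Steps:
g(r, K) = sqrt(K**2 + r**2)
z(F) = 3 + F (z(F) = (F - 2) + 5 = (-2 + F) + 5 = 3 + F)
j(M) = 1/(3 + 2*M) (j(M) = 1/(M + (3 + M)) = 1/(3 + 2*M))
(g(22, 3) + j(23))**2 = (sqrt(3**2 + 22**2) + 1/(3 + 2*23))**2 = (sqrt(9 + 484) + 1/(3 + 46))**2 = (sqrt(493) + 1/49)**2 = (1/49 + sqrt(493))**2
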